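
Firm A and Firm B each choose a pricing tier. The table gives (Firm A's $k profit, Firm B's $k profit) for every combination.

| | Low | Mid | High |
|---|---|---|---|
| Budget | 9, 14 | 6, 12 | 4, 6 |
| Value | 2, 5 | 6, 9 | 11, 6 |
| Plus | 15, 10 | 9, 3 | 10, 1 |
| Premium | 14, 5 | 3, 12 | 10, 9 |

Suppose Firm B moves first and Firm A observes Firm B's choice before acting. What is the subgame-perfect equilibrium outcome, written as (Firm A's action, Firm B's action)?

Work backward from Firm A's decision.
- Low → Firm A plays Plus (best of 9, 2, 15, 14); Firm B gets 10.
- Mid → Firm A plays Plus (best of 6, 6, 9, 3); Firm B gets 3.
- High → Firm A plays Value (best of 4, 11, 10, 10); Firm B gets 6.
Among 10, 3, 6, the best is 10 at Low. Subgame-perfect outcome: (Plus, Low) with payoffs (15, 10).

(Plus, Low)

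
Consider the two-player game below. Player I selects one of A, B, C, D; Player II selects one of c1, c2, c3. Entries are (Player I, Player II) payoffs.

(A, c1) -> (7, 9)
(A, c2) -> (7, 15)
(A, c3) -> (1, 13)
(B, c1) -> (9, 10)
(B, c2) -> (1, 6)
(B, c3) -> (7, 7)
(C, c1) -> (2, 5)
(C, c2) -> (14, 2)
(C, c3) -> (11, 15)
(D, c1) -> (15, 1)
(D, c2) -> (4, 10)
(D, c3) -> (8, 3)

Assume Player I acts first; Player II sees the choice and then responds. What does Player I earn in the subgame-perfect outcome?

11

Solve by backward induction (Player I leads).
- A: BR = c2, leader payoff 7.
- B: BR = c1, leader payoff 9.
- C: BR = c3, leader payoff 11.
- D: BR = c2, leader payoff 4.
Maximizing over 7, 9, 11, 4, Player I chooses C. Subgame-perfect outcome: (C, c3) with payoffs (11, 15).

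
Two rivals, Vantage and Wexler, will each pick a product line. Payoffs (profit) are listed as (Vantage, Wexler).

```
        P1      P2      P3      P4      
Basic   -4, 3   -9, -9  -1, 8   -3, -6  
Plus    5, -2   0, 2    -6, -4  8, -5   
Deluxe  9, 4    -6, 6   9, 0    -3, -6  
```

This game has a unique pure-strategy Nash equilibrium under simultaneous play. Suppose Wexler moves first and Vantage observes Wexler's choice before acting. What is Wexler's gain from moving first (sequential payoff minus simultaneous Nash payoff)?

2

Work backward from Vantage's decision.
- P1 → Vantage plays Deluxe (best of -4, 5, 9); Wexler gets 4.
- P2 → Vantage plays Plus (best of -9, 0, -6); Wexler gets 2.
- P3 → Vantage plays Deluxe (best of -1, -6, 9); Wexler gets 0.
- P4 → Vantage plays Plus (best of -3, 8, -3); Wexler gets -5.
Maximizing over 4, 2, 0, -5, Wexler chooses P1. Subgame-perfect outcome: (Deluxe, P1) with payoffs (9, 4).
For the simultaneous game, intersect best replies.
Vantage's best replies: P1→Deluxe; P2→Plus; P3→Deluxe; P4→Plus.
Wexler's best replies: Basic→P3; Plus→P2; Deluxe→P2.
The unique mutual best reply is (Plus, P2), giving (0, 2).
Wexler's commitment gain: 4 − 2 = 2.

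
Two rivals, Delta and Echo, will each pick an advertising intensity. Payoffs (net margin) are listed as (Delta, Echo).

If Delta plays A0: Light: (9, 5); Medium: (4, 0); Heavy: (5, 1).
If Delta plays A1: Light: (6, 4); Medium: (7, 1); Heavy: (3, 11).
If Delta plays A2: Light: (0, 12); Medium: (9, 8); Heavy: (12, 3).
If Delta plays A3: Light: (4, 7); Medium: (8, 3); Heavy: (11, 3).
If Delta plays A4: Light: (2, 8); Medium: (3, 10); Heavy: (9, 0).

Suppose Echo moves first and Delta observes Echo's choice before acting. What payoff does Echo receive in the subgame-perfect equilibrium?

8

Delta best-responds to each possible Echo move:
- Light → Delta plays A0 (best of 9, 6, 0, 4, 2); Echo gets 5.
- Medium → Delta plays A2 (best of 4, 7, 9, 8, 3); Echo gets 8.
- Heavy → Delta plays A2 (best of 5, 3, 12, 11, 9); Echo gets 3.
Among 5, 8, 3, the best is 8 at Medium. Subgame-perfect outcome: (A2, Medium) with payoffs (9, 8).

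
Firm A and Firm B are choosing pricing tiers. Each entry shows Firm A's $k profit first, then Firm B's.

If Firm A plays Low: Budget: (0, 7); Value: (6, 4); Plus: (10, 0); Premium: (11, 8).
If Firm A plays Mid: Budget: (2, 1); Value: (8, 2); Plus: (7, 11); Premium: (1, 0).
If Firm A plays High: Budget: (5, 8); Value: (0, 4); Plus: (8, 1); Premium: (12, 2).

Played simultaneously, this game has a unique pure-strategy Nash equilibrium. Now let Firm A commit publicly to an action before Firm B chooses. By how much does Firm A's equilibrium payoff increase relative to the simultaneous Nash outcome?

6

Work backward from Firm B's decision.
- Low: Firm B compares 7, 4, 0, 8 and picks Premium; Firm A would get 11.
- Mid: Firm B compares 1, 2, 11, 0 and picks Plus; Firm A would get 7.
- High: Firm B compares 8, 4, 1, 2 and picks Budget; Firm A would get 5.
Firm A's induced payoffs are 11, 7, 5, so Firm A commits to Low. Subgame-perfect outcome: (Low, Premium) with payoffs (11, 8).
For the simultaneous game, intersect best replies.
Firm A's best replies: Budget→High; Value→Mid; Plus→Low; Premium→High.
Firm B's best replies: Low→Premium; Mid→Plus; High→Budget.
The unique mutual best reply is (High, Budget), giving (5, 8).
Firm A's commitment gain: 11 − 5 = 6.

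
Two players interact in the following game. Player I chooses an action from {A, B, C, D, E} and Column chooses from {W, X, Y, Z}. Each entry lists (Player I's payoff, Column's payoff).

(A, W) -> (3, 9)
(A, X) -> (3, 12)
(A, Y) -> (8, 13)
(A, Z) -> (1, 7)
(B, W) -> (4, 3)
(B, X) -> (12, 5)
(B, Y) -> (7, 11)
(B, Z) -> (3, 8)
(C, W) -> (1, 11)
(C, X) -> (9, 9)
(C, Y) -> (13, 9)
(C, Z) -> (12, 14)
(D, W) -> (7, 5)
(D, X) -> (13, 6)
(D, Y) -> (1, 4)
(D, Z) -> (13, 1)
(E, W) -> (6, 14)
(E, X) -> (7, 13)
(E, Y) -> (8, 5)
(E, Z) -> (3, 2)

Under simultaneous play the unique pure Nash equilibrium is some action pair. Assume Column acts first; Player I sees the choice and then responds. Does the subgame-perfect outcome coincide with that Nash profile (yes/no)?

Player I best-responds to each possible Column move:
- W: BR = D, leader payoff 5.
- X: BR = D, leader payoff 6.
- Y: BR = C, leader payoff 9.
- Z: BR = D, leader payoff 1.
Maximizing over 5, 6, 9, 1, Column chooses Y. Subgame-perfect outcome: (C, Y) with payoffs (13, 9).
Under simultaneous play:
Player I's best replies: W→D; X→D; Y→C; Z→D.
Column's best replies: A→Y; B→Y; C→Z; D→X; E→W.
The unique mutual best reply is (D, X), giving (13, 6).
Sequential outcome (C, Y) differs from the Nash profile (D, X).

no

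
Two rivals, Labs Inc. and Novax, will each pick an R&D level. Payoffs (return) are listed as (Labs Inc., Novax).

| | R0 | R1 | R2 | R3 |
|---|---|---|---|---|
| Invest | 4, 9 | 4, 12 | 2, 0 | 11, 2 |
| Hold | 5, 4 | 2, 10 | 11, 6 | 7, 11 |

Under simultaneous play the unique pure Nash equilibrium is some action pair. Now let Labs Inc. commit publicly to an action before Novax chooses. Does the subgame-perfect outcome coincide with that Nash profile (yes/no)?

no

Backward induction with Labs Inc. moving first.
- Invest → Novax plays R1 (best of 9, 12, 0, 2); Labs Inc. gets 4.
- Hold → Novax plays R3 (best of 4, 10, 6, 11); Labs Inc. gets 7.
Maximizing over 4, 7, Labs Inc. chooses Hold. Subgame-perfect outcome: (Hold, R3) with payoffs (7, 11).
For the simultaneous game, intersect best replies.
Labs Inc.'s best replies: R0→Hold; R1→Invest; R2→Hold; R3→Invest.
Novax's best replies: Invest→R1; Hold→R3.
Only (Invest, R1) has each player best-responding; Nash payoffs (4, 12).
Sequential outcome (Hold, R3) differs from the Nash profile (Invest, R1).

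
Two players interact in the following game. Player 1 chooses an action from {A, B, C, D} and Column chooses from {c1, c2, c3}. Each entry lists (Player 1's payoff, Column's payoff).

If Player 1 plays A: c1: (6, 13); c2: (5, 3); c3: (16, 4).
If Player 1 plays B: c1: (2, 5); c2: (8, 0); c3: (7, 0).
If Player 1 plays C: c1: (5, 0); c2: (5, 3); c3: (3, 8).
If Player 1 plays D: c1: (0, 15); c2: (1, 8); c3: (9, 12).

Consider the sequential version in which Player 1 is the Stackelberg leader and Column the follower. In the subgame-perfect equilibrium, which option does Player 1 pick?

Solve by backward induction (Player 1 leads).
- A → Column plays c1 (best of 13, 3, 4); Player 1 gets 6.
- B → Column plays c1 (best of 5, 0, 0); Player 1 gets 2.
- C → Column plays c3 (best of 0, 3, 8); Player 1 gets 3.
- D → Column plays c1 (best of 15, 8, 12); Player 1 gets 0.
Player 1's induced payoffs are 6, 2, 3, 0, so Player 1 commits to A. Subgame-perfect outcome: (A, c1) with payoffs (6, 13).

A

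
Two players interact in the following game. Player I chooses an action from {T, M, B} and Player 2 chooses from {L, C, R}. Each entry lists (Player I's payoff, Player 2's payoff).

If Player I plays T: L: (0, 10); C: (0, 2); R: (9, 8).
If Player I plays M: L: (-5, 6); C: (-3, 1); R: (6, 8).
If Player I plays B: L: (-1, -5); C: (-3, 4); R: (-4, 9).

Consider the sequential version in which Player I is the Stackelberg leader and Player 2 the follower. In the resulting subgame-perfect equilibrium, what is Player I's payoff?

6

Work backward from Player 2's decision.
- T → Player 2 plays L (best of 10, 2, 8); Player I gets 0.
- M → Player 2 plays R (best of 6, 1, 8); Player I gets 6.
- B → Player 2 plays R (best of -5, 4, 9); Player I gets -4.
Maximizing over 0, 6, -4, Player I chooses M. Subgame-perfect outcome: (M, R) with payoffs (6, 8).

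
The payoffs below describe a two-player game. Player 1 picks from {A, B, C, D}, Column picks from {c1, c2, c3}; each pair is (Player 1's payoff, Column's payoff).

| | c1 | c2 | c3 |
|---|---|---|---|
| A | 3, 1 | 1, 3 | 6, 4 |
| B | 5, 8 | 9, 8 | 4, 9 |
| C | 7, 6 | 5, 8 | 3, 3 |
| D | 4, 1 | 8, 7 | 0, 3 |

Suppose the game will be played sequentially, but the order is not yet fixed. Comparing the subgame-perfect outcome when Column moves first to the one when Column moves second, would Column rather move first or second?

first

If Player 1 leads: Column's best replies are A→c3, B→c3, C→c2, D→c2; Player 1's induced payoffs 6, 4, 5, 8; outcome (D, c2), payoffs (8, 7).
If Column leads: Player 1's best replies are c1→C, c2→B, c3→A; Column's induced payoffs 6, 8, 4; outcome (B, c2), payoffs (9, 8).
Column gets 8 moving first and 7 moving second, so Column prefers to move first.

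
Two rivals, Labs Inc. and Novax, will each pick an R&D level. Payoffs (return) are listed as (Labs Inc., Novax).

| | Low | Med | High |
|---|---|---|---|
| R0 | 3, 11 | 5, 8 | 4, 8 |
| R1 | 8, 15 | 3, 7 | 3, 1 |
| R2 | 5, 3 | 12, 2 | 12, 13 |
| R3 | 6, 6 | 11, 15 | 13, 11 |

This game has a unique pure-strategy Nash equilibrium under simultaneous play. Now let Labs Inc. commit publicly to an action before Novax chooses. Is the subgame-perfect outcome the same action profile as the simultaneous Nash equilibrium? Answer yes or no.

no

Backward induction with Labs Inc. moving first.
- R0: Novax compares 11, 8, 8 and picks Low; Labs Inc. would get 3.
- R1: Novax compares 15, 7, 1 and picks Low; Labs Inc. would get 8.
- R2: Novax compares 3, 2, 13 and picks High; Labs Inc. would get 12.
- R3: Novax compares 6, 15, 11 and picks Med; Labs Inc. would get 11.
Labs Inc.'s induced payoffs are 3, 8, 12, 11, so Labs Inc. commits to R2. Subgame-perfect outcome: (R2, High) with payoffs (12, 13).
For the simultaneous game, intersect best replies.
Labs Inc.'s best replies: Low→R1; Med→R2; High→R3.
Novax's best replies: R0→Low; R1→Low; R2→High; R3→Med.
The unique mutual best reply is (R1, Low), giving (8, 15).
Sequential outcome (R2, High) differs from the Nash profile (R1, Low).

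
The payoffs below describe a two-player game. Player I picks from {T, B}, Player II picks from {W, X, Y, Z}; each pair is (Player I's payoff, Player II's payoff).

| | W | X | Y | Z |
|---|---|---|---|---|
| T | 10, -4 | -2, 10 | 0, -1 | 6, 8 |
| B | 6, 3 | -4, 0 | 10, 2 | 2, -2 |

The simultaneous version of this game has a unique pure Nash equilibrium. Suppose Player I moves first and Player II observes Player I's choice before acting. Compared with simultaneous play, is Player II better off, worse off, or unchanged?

Backward induction with Player I moving first.
- T: BR = X, leader payoff -2.
- B: BR = W, leader payoff 6.
Maximizing over -2, 6, Player I chooses B. Subgame-perfect outcome: (B, W) with payoffs (6, 3).
For the simultaneous game, intersect best replies.
Player I's best replies: W→T; X→T; Y→B; Z→T.
Player II's best replies: T→X; B→W.
The unique mutual best reply is (T, X), giving (-2, 10).
Player II earns 3 sequentially versus 10 at the Nash outcome: worse off.

worse off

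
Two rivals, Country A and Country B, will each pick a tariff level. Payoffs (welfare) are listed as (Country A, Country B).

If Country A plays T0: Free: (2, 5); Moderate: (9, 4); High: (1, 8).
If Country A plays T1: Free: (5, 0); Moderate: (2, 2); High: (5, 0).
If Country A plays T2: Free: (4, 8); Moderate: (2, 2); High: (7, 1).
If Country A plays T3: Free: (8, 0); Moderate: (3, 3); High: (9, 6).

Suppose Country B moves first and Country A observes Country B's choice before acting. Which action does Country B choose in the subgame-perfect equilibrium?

High

Work backward from Country A's decision.
- Free → Country A plays T3 (best of 2, 5, 4, 8); Country B gets 0.
- Moderate → Country A plays T0 (best of 9, 2, 2, 3); Country B gets 4.
- High → Country A plays T3 (best of 1, 5, 7, 9); Country B gets 6.
Among 0, 4, 6, the best is 6 at High. Subgame-perfect outcome: (T3, High) with payoffs (9, 6).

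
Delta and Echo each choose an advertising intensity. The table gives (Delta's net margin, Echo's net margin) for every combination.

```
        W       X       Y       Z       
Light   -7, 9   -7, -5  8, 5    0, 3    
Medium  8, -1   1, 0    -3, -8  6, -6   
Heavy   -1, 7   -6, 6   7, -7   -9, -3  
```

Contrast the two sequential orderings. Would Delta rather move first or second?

If Delta leads: Echo's best replies are Light→W, Medium→X, Heavy→W; Delta's induced payoffs -7, 1, -1; outcome (Medium, X), payoffs (1, 0).
If Echo leads: Delta's best replies are W→Medium, X→Medium, Y→Light, Z→Medium; Echo's induced payoffs -1, 0, 5, -6; outcome (Light, Y), payoffs (8, 5).
Delta gets 1 moving first and 8 moving second, so Delta prefers to move second.

second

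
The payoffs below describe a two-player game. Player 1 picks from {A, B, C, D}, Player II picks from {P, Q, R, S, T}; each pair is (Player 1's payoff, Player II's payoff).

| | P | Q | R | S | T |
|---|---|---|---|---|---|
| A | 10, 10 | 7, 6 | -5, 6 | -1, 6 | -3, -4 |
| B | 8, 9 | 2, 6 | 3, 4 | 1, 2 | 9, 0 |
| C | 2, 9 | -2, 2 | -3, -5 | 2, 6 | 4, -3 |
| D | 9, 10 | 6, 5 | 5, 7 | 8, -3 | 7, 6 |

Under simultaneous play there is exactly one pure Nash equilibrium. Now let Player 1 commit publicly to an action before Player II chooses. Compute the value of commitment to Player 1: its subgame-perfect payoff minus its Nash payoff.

Solve by backward induction (Player 1 leads).
- A: BR = P, leader payoff 10.
- B: BR = P, leader payoff 8.
- C: BR = P, leader payoff 2.
- D: BR = P, leader payoff 9.
Player 1's induced payoffs are 10, 8, 2, 9, so Player 1 commits to A. Subgame-perfect outcome: (A, P) with payoffs (10, 10).
For the simultaneous game, intersect best replies.
Player 1's best replies: P→A; Q→A; R→D; S→D; T→B.
Player II's best replies: A→P; B→P; C→P; D→P.
Only (A, P) has each player best-responding; Nash payoffs (10, 10).
Player 1's commitment gain: 10 − 10 = 0.

0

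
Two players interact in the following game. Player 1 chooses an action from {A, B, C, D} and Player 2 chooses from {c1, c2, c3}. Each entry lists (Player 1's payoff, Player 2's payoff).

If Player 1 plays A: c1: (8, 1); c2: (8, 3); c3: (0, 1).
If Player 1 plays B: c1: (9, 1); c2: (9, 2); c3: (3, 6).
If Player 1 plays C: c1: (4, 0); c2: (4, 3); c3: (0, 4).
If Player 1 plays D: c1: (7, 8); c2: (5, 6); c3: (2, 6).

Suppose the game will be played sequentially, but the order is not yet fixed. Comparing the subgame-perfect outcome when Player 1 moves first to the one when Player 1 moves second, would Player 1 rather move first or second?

If Player 1 leads: Player 2's best replies are A→c2, B→c3, C→c3, D→c1; Player 1's induced payoffs 8, 3, 0, 7; outcome (A, c2), payoffs (8, 3).
If Player 2 leads: Player 1's best replies are c1→B, c2→B, c3→B; Player 2's induced payoffs 1, 2, 6; outcome (B, c3), payoffs (3, 6).
Player 1 gets 8 moving first and 3 moving second, so Player 1 prefers to move first.

first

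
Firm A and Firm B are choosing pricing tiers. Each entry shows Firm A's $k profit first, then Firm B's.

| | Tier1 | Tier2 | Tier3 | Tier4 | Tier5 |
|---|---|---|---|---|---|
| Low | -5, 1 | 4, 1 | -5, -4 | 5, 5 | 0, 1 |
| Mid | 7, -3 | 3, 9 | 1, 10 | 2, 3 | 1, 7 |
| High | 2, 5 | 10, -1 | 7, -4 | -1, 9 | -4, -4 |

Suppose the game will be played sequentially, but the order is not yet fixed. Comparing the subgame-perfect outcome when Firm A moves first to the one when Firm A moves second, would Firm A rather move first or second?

first

If Firm A leads: Firm B's best replies are Low→Tier4, Mid→Tier3, High→Tier4; Firm A's induced payoffs 5, 1, -1; outcome (Low, Tier4), payoffs (5, 5).
If Firm B leads: Firm A's best replies are Tier1→Mid, Tier2→High, Tier3→High, Tier4→Low, Tier5→Mid; Firm B's induced payoffs -3, -1, -4, 5, 7; outcome (Mid, Tier5), payoffs (1, 7).
Firm A gets 5 moving first and 1 moving second, so Firm A prefers to move first.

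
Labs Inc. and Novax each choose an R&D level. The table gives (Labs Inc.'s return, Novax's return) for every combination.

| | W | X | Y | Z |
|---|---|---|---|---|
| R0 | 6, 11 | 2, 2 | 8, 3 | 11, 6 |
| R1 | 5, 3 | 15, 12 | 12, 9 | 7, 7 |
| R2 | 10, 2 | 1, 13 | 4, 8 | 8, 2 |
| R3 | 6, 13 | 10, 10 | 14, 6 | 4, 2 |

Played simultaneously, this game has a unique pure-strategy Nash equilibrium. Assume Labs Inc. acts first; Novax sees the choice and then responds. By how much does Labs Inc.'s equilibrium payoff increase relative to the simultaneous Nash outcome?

Solve by backward induction (Labs Inc. leads).
- R0: BR = W, leader payoff 6.
- R1: BR = X, leader payoff 15.
- R2: BR = X, leader payoff 1.
- R3: BR = W, leader payoff 6.
Labs Inc.'s induced payoffs are 6, 15, 1, 6, so Labs Inc. commits to R1. Subgame-perfect outcome: (R1, X) with payoffs (15, 12).
Now find the simultaneous Nash equilibrium.
Labs Inc.'s best replies: W→R2; X→R1; Y→R3; Z→R0.
Novax's best replies: R0→W; R1→X; R2→X; R3→W.
The unique mutual best reply is (R1, X), giving (15, 12).
Labs Inc.'s commitment gain: 15 − 15 = 0.

0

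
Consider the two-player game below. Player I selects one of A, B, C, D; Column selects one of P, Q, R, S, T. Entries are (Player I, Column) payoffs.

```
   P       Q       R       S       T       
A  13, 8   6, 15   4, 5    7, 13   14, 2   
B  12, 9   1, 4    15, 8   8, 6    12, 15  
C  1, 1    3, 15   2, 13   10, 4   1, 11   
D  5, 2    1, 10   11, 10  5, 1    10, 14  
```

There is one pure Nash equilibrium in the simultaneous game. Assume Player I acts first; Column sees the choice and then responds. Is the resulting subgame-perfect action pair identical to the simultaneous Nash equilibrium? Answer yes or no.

no

Backward induction with Player I moving first.
- A: BR = Q, leader payoff 6.
- B: BR = T, leader payoff 12.
- C: BR = Q, leader payoff 3.
- D: BR = T, leader payoff 10.
Among 6, 12, 3, 10, the best is 12 at B. Subgame-perfect outcome: (B, T) with payoffs (12, 15).
Under simultaneous play:
Player I's best replies: P→A; Q→A; R→B; S→C; T→A.
Column's best replies: A→Q; B→T; C→Q; D→T.
Only (A, Q) has each player best-responding; Nash payoffs (6, 15).
Sequential outcome (B, T) differs from the Nash profile (A, Q).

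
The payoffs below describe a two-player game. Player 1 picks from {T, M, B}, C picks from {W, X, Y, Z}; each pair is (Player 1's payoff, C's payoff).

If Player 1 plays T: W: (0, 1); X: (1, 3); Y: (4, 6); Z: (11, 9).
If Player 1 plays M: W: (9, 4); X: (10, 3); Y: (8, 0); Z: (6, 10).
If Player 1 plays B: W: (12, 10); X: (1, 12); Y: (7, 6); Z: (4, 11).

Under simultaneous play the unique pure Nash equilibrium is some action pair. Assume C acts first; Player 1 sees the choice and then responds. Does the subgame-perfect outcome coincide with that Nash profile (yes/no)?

no

Player 1 best-responds to each possible C move:
- W → Player 1 plays B (best of 0, 9, 12); C gets 10.
- X → Player 1 plays M (best of 1, 10, 1); C gets 3.
- Y → Player 1 plays M (best of 4, 8, 7); C gets 0.
- Z → Player 1 plays T (best of 11, 6, 4); C gets 9.
Among 10, 3, 0, 9, the best is 10 at W. Subgame-perfect outcome: (B, W) with payoffs (12, 10).
For the simultaneous game, intersect best replies.
Player 1's best replies: W→B; X→M; Y→M; Z→T.
C's best replies: T→Z; M→Z; B→X.
The unique mutual best reply is (T, Z), giving (11, 9).
Sequential outcome (B, W) differs from the Nash profile (T, Z).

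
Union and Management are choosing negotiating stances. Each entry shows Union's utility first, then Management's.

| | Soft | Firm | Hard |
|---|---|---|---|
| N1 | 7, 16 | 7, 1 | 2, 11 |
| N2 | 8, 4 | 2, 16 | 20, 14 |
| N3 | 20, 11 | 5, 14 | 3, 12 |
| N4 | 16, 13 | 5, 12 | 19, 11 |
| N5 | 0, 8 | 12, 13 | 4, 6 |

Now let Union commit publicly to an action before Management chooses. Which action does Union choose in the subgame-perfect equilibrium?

N4

Work backward from Management's decision.
- N1 → Management plays Soft (best of 16, 1, 11); Union gets 7.
- N2 → Management plays Firm (best of 4, 16, 14); Union gets 2.
- N3 → Management plays Firm (best of 11, 14, 12); Union gets 5.
- N4 → Management plays Soft (best of 13, 12, 11); Union gets 16.
- N5 → Management plays Firm (best of 8, 13, 6); Union gets 12.
Maximizing over 7, 2, 5, 16, 12, Union chooses N4. Subgame-perfect outcome: (N4, Soft) with payoffs (16, 13).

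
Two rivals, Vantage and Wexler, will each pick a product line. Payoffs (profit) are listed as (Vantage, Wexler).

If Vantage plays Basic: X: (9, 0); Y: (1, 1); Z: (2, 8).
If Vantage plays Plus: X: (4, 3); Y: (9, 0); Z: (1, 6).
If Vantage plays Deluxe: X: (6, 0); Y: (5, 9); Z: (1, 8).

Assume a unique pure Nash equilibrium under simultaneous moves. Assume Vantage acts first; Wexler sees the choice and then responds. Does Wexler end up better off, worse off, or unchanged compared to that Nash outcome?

better off

Solve by backward induction (Vantage leads).
- Basic → Wexler plays Z (best of 0, 1, 8); Vantage gets 2.
- Plus → Wexler plays Z (best of 3, 0, 6); Vantage gets 1.
- Deluxe → Wexler plays Y (best of 0, 9, 8); Vantage gets 5.
Maximizing over 2, 1, 5, Vantage chooses Deluxe. Subgame-perfect outcome: (Deluxe, Y) with payoffs (5, 9).
Under simultaneous play:
Vantage's best replies: X→Basic; Y→Plus; Z→Basic.
Wexler's best replies: Basic→Z; Plus→Z; Deluxe→Y.
Only (Basic, Z) has each player best-responding; Nash payoffs (2, 8).
Wexler earns 9 sequentially versus 8 at the Nash outcome: better off.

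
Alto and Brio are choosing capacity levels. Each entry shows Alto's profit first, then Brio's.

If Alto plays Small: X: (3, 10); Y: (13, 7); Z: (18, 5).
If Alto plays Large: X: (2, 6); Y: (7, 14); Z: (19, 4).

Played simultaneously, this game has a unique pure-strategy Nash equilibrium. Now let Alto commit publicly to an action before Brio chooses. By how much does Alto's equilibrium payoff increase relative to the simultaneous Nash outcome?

4

Work backward from Brio's decision.
- Small: BR = X, leader payoff 3.
- Large: BR = Y, leader payoff 7.
Among 3, 7, the best is 7 at Large. Subgame-perfect outcome: (Large, Y) with payoffs (7, 14).
Under simultaneous play:
Alto's best replies: X→Small; Y→Small; Z→Large.
Brio's best replies: Small→X; Large→Y.
Only (Small, X) has each player best-responding; Nash payoffs (3, 10).
Alto's commitment gain: 7 − 3 = 4.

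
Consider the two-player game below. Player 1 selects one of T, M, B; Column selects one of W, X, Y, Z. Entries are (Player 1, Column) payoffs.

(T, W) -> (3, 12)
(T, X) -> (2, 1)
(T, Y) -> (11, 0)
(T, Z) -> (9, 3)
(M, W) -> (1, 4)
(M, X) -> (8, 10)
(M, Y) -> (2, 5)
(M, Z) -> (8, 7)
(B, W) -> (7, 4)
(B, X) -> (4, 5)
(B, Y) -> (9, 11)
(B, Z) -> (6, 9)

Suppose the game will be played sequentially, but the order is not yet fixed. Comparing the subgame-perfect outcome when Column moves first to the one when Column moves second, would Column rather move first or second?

second

If Player 1 leads: Column's best replies are T→W, M→X, B→Y; Player 1's induced payoffs 3, 8, 9; outcome (B, Y), payoffs (9, 11).
If Column leads: Player 1's best replies are W→B, X→M, Y→T, Z→T; Column's induced payoffs 4, 10, 0, 3; outcome (M, X), payoffs (8, 10).
Column gets 10 moving first and 11 moving second, so Column prefers to move second.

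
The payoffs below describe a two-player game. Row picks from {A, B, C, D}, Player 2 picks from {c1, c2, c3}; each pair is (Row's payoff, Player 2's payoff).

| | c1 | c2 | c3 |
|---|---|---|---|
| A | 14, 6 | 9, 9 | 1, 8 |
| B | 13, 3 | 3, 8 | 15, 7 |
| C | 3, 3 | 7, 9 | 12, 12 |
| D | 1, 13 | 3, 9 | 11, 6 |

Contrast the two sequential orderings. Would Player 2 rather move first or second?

If Row leads: Player 2's best replies are A→c2, B→c2, C→c3, D→c1; Row's induced payoffs 9, 3, 12, 1; outcome (C, c3), payoffs (12, 12).
If Player 2 leads: Row's best replies are c1→A, c2→A, c3→B; Player 2's induced payoffs 6, 9, 7; outcome (A, c2), payoffs (9, 9).
Player 2 gets 9 moving first and 12 moving second, so Player 2 prefers to move second.

second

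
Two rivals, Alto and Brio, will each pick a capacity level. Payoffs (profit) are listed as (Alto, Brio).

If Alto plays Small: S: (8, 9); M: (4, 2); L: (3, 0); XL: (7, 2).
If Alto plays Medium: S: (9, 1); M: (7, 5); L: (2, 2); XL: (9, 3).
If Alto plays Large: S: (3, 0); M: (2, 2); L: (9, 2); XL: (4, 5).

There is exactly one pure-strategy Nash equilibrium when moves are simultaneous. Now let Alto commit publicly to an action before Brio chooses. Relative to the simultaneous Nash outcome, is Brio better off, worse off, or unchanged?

Backward induction with Alto moving first.
- Small → Brio plays S (best of 9, 2, 0, 2); Alto gets 8.
- Medium → Brio plays M (best of 1, 5, 2, 3); Alto gets 7.
- Large → Brio plays XL (best of 0, 2, 2, 5); Alto gets 4.
Among 8, 7, 4, the best is 8 at Small. Subgame-perfect outcome: (Small, S) with payoffs (8, 9).
For the simultaneous game, intersect best replies.
Alto's best replies: S→Medium; M→Medium; L→Large; XL→Medium.
Brio's best replies: Small→S; Medium→M; Large→XL.
The unique mutual best reply is (Medium, M), giving (7, 5).
Brio earns 9 sequentially versus 5 at the Nash outcome: better off.

better off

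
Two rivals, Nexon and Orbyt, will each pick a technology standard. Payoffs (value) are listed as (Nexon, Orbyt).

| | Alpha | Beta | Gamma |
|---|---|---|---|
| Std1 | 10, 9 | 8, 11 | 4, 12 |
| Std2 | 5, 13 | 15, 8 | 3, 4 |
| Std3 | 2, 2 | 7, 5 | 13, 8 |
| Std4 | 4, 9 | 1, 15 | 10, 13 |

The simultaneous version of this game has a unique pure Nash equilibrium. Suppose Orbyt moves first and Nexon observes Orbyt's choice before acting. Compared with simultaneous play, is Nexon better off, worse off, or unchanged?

Backward induction with Orbyt moving first.
- Alpha → Nexon plays Std1 (best of 10, 5, 2, 4); Orbyt gets 9.
- Beta → Nexon plays Std2 (best of 8, 15, 7, 1); Orbyt gets 8.
- Gamma → Nexon plays Std3 (best of 4, 3, 13, 10); Orbyt gets 8.
Orbyt's induced payoffs are 9, 8, 8, so Orbyt commits to Alpha. Subgame-perfect outcome: (Std1, Alpha) with payoffs (10, 9).
For the simultaneous game, intersect best replies.
Nexon's best replies: Alpha→Std1; Beta→Std2; Gamma→Std3.
Orbyt's best replies: Std1→Gamma; Std2→Alpha; Std3→Gamma; Std4→Beta.
The unique mutual best reply is (Std3, Gamma), giving (13, 8).
Nexon earns 10 sequentially versus 13 at the Nash outcome: worse off.

worse off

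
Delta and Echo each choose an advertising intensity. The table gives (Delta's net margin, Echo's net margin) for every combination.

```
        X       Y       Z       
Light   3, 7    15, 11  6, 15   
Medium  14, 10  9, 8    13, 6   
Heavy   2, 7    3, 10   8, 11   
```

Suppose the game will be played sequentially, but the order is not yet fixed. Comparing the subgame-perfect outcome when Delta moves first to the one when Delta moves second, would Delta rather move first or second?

If Delta leads: Echo's best replies are Light→Z, Medium→X, Heavy→Z; Delta's induced payoffs 6, 14, 8; outcome (Medium, X), payoffs (14, 10).
If Echo leads: Delta's best replies are X→Medium, Y→Light, Z→Medium; Echo's induced payoffs 10, 11, 6; outcome (Light, Y), payoffs (15, 11).
Delta gets 14 moving first and 15 moving second, so Delta prefers to move second.

second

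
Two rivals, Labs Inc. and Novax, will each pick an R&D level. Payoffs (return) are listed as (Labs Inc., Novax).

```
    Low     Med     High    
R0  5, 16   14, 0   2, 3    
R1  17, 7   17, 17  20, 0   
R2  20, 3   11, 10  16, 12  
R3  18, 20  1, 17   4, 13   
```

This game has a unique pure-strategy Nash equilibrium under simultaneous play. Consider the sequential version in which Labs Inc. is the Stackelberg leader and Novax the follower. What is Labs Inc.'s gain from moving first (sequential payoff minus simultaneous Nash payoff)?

1

Solve by backward induction (Labs Inc. leads).
- R0: BR = Low, leader payoff 5.
- R1: BR = Med, leader payoff 17.
- R2: BR = High, leader payoff 16.
- R3: BR = Low, leader payoff 18.
Maximizing over 5, 17, 16, 18, Labs Inc. chooses R3. Subgame-perfect outcome: (R3, Low) with payoffs (18, 20).
Now find the simultaneous Nash equilibrium.
Labs Inc.'s best replies: Low→R2; Med→R1; High→R1.
Novax's best replies: R0→Low; R1→Med; R2→High; R3→Low.
Only (R1, Med) has each player best-responding; Nash payoffs (17, 17).
Labs Inc.'s commitment gain: 18 − 17 = 1.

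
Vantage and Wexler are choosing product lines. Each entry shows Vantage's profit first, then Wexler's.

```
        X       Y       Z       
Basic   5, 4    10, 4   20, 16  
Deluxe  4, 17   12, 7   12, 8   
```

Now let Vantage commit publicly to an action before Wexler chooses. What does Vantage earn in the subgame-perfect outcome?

Wexler best-responds to each possible Vantage move:
- Basic → Wexler plays Z (best of 4, 4, 16); Vantage gets 20.
- Deluxe → Wexler plays X (best of 17, 7, 8); Vantage gets 4.
Vantage's induced payoffs are 20, 4, so Vantage commits to Basic. Subgame-perfect outcome: (Basic, Z) with payoffs (20, 16).

20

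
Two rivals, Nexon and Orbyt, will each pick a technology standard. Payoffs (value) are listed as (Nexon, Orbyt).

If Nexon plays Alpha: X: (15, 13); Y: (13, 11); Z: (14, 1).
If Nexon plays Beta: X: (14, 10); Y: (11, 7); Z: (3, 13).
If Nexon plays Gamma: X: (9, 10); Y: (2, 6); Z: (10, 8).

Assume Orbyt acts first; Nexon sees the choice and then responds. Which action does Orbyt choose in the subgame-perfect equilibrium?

X

Backward induction with Orbyt moving first.
- X: BR = Alpha, leader payoff 13.
- Y: BR = Alpha, leader payoff 11.
- Z: BR = Alpha, leader payoff 1.
Among 13, 11, 1, the best is 13 at X. Subgame-perfect outcome: (Alpha, X) with payoffs (15, 13).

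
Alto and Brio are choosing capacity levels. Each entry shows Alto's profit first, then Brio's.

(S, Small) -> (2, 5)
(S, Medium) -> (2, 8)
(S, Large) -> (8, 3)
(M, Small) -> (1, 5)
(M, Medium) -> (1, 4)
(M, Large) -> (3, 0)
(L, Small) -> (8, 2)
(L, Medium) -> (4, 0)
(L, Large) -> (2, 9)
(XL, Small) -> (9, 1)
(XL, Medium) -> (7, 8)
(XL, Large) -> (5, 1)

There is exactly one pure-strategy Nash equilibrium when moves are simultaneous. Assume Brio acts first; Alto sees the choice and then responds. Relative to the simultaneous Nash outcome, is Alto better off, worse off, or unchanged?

Solve by backward induction (Brio leads).
- Small: BR = XL, leader payoff 1.
- Medium: BR = XL, leader payoff 8.
- Large: BR = S, leader payoff 3.
Brio's induced payoffs are 1, 8, 3, so Brio commits to Medium. Subgame-perfect outcome: (XL, Medium) with payoffs (7, 8).
Now find the simultaneous Nash equilibrium.
Alto's best replies: Small→XL; Medium→XL; Large→S.
Brio's best replies: S→Medium; M→Small; L→Large; XL→Medium.
Only (XL, Medium) has each player best-responding; Nash payoffs (7, 8).
Alto earns 7 sequentially versus 7 at the Nash outcome: unchanged.

unchanged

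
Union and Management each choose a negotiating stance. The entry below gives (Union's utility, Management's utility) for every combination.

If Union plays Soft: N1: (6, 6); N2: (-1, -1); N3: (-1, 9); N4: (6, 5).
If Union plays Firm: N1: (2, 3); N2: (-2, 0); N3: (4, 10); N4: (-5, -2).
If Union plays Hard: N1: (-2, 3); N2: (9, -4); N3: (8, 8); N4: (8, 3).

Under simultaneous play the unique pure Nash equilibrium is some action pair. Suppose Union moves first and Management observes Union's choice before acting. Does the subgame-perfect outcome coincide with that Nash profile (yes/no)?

yes

Work backward from Management's decision.
- Soft → Management plays N3 (best of 6, -1, 9, 5); Union gets -1.
- Firm → Management plays N3 (best of 3, 0, 10, -2); Union gets 4.
- Hard → Management plays N3 (best of 3, -4, 8, 3); Union gets 8.
Maximizing over -1, 4, 8, Union chooses Hard. Subgame-perfect outcome: (Hard, N3) with payoffs (8, 8).
Under simultaneous play:
Union's best replies: N1→Soft; N2→Hard; N3→Hard; N4→Hard.
Management's best replies: Soft→N3; Firm→N3; Hard→N3.
Only (Hard, N3) has each player best-responding; Nash payoffs (8, 8).
Sequential outcome (Hard, N3) coincides with the Nash profile (Hard, N3).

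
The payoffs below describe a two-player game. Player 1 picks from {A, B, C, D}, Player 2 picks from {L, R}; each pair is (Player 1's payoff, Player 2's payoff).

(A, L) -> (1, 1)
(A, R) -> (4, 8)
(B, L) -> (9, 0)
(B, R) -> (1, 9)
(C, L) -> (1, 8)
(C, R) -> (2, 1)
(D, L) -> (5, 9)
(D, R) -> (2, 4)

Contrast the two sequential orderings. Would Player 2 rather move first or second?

second

If Player 1 leads: Player 2's best replies are A→R, B→R, C→L, D→L; Player 1's induced payoffs 4, 1, 1, 5; outcome (D, L), payoffs (5, 9).
If Player 2 leads: Player 1's best replies are L→B, R→A; Player 2's induced payoffs 0, 8; outcome (A, R), payoffs (4, 8).
Player 2 gets 8 moving first and 9 moving second, so Player 2 prefers to move second.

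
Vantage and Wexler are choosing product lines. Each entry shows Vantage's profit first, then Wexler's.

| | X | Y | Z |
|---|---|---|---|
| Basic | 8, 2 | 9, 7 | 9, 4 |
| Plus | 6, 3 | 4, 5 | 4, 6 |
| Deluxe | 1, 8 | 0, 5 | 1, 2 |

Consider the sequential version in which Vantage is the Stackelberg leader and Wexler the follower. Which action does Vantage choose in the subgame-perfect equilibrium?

Wexler best-responds to each possible Vantage move:
- Basic: BR = Y, leader payoff 9.
- Plus: BR = Z, leader payoff 4.
- Deluxe: BR = X, leader payoff 1.
Maximizing over 9, 4, 1, Vantage chooses Basic. Subgame-perfect outcome: (Basic, Y) with payoffs (9, 7).

Basic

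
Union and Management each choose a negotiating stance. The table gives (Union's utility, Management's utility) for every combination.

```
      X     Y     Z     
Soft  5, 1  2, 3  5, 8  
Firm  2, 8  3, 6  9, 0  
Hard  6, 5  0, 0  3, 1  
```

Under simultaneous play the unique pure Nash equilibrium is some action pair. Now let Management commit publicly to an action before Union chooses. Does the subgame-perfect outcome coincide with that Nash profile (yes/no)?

Backward induction with Management moving first.
- X: BR = Hard, leader payoff 5.
- Y: BR = Firm, leader payoff 6.
- Z: BR = Firm, leader payoff 0.
Among 5, 6, 0, the best is 6 at Y. Subgame-perfect outcome: (Firm, Y) with payoffs (3, 6).
Now find the simultaneous Nash equilibrium.
Union's best replies: X→Hard; Y→Firm; Z→Firm.
Management's best replies: Soft→Z; Firm→X; Hard→X.
The unique mutual best reply is (Hard, X), giving (6, 5).
Sequential outcome (Firm, Y) differs from the Nash profile (Hard, X).

no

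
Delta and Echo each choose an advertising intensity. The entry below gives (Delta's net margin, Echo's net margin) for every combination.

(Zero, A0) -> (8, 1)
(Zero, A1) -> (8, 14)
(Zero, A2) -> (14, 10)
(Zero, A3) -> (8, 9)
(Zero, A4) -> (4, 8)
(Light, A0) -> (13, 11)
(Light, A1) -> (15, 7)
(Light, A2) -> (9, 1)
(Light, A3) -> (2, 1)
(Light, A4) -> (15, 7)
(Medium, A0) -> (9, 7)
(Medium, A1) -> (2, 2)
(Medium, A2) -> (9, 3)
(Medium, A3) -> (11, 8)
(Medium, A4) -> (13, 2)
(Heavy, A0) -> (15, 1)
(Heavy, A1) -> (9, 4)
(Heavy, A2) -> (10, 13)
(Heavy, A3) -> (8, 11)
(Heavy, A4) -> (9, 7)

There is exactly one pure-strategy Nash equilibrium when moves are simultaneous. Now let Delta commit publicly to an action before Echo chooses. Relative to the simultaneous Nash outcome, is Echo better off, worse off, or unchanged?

Solve by backward induction (Delta leads).
- Zero: Echo compares 1, 14, 10, 9, 8 and picks A1; Delta would get 8.
- Light: Echo compares 11, 7, 1, 1, 7 and picks A0; Delta would get 13.
- Medium: Echo compares 7, 2, 3, 8, 2 and picks A3; Delta would get 11.
- Heavy: Echo compares 1, 4, 13, 11, 7 and picks A2; Delta would get 10.
Maximizing over 8, 13, 11, 10, Delta chooses Light. Subgame-perfect outcome: (Light, A0) with payoffs (13, 11).
Now find the simultaneous Nash equilibrium.
Delta's best replies: A0→Heavy; A1→Light; A2→Zero; A3→Medium; A4→Light.
Echo's best replies: Zero→A1; Light→A0; Medium→A3; Heavy→A2.
The unique mutual best reply is (Medium, A3), giving (11, 8).
Echo earns 11 sequentially versus 8 at the Nash outcome: better off.

better off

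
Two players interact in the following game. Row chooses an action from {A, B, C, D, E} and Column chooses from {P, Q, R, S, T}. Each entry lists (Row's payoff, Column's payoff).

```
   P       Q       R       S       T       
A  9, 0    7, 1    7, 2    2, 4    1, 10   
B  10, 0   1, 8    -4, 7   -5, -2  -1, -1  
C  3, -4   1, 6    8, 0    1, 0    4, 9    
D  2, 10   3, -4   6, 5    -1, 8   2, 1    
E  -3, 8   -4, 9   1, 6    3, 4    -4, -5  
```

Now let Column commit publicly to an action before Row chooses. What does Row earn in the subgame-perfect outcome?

4

Row best-responds to each possible Column move:
- P: Row compares 9, 10, 3, 2, -3 and picks B; Column would get 0.
- Q: Row compares 7, 1, 1, 3, -4 and picks A; Column would get 1.
- R: Row compares 7, -4, 8, 6, 1 and picks C; Column would get 0.
- S: Row compares 2, -5, 1, -1, 3 and picks E; Column would get 4.
- T: Row compares 1, -1, 4, 2, -4 and picks C; Column would get 9.
Among 0, 1, 0, 4, 9, the best is 9 at T. Subgame-perfect outcome: (C, T) with payoffs (4, 9).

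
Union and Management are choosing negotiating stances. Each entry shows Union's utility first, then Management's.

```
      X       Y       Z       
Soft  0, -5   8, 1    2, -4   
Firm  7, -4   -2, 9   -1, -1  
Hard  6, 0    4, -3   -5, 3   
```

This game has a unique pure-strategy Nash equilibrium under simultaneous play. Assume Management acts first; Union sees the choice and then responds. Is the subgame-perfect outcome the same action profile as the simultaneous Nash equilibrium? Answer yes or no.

yes

Backward induction with Management moving first.
- X → Union plays Firm (best of 0, 7, 6); Management gets -4.
- Y → Union plays Soft (best of 8, -2, 4); Management gets 1.
- Z → Union plays Soft (best of 2, -1, -5); Management gets -4.
Among -4, 1, -4, the best is 1 at Y. Subgame-perfect outcome: (Soft, Y) with payoffs (8, 1).
Now find the simultaneous Nash equilibrium.
Union's best replies: X→Firm; Y→Soft; Z→Soft.
Management's best replies: Soft→Y; Firm→Y; Hard→Z.
Only (Soft, Y) has each player best-responding; Nash payoffs (8, 1).
Sequential outcome (Soft, Y) coincides with the Nash profile (Soft, Y).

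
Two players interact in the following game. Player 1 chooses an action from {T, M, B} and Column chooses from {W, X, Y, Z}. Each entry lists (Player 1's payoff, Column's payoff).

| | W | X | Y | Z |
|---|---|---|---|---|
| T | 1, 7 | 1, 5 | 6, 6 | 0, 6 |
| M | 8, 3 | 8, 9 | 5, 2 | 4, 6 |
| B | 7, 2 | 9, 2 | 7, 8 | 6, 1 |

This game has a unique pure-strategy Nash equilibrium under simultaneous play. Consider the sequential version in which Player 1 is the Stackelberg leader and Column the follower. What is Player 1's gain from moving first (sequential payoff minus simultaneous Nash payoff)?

Solve by backward induction (Player 1 leads).
- T: Column compares 7, 5, 6, 6 and picks W; Player 1 would get 1.
- M: Column compares 3, 9, 2, 6 and picks X; Player 1 would get 8.
- B: Column compares 2, 2, 8, 1 and picks Y; Player 1 would get 7.
Maximizing over 1, 8, 7, Player 1 chooses M. Subgame-perfect outcome: (M, X) with payoffs (8, 9).
For the simultaneous game, intersect best replies.
Player 1's best replies: W→M; X→B; Y→B; Z→B.
Column's best replies: T→W; M→X; B→Y.
The unique mutual best reply is (B, Y), giving (7, 8).
Player 1's commitment gain: 8 − 7 = 1.

1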